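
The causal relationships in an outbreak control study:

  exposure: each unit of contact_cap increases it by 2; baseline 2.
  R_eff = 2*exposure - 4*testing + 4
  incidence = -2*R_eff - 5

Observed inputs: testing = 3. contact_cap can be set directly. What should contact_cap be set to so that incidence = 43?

contact_cap = -5

Substituting into the R_eff equation gives R_eff = 4*contact_cap - 4.
Substituting into the incidence equation gives incidence = -8*contact_cap + 3.
Solve -8*contact_cap + 3 = 43: contact_cap = (43 - 3) / -8 = -5.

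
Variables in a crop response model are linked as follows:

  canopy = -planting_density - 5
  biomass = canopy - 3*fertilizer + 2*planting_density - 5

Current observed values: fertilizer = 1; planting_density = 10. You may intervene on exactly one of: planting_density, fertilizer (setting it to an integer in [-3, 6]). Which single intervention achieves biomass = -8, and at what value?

Intervening on planting_density: with other inputs at their observed values, biomass = planting_density - 13. Solving for -8 gives planting_density = 5, within [-3, 6].
Intervening on fertilizer: biomass = -3*fertilizer. Reaching -8 requires fertilizer = 8/3, not an integer.

set planting_density = 5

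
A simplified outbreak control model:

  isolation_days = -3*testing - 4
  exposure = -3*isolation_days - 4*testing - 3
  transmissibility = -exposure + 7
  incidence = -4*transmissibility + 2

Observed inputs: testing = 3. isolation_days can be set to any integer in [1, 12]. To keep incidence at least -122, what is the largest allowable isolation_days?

Intervening on isolation_days fixes its value directly, overriding its dependence on testing.
Substituting into the exposure equation gives exposure = -3*isolation_days - 15.
So transmissibility = 3*isolation_days + 22.
So incidence = -12*isolation_days - 86.
Require -12*isolation_days - 86 ≥ -122, so isolation_days ≤ 3.
The largest integer in [1, 12] satisfying this is 3.

isolation_days = 3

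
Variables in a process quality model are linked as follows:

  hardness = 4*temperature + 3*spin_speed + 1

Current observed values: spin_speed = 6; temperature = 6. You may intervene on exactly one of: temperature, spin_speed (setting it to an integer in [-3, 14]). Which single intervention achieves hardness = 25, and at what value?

set spin_speed = 0

Intervening on temperature: hardness = 4*temperature + 19. Reaching 25 requires temperature = 3/2, not an integer.
Intervening on spin_speed: with other inputs at their observed values, hardness = 3*spin_speed + 25. Solving for 25 gives spin_speed = 0, within [-3, 14].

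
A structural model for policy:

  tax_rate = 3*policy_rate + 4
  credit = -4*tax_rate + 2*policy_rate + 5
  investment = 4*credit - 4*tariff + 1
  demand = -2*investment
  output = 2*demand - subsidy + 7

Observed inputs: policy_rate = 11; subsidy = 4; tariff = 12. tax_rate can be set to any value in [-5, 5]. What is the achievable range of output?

Intervening on tax_rate fixes its value directly, overriding its dependence on policy_rate.
Substituting into the credit equation gives credit = -4*tax_rate + 27.
Substituting into the investment equation gives investment = -16*tax_rate + 61.
demand becomes 32*tax_rate - 122.
Substituting into the output equation gives output = 64*tax_rate - 241.
Linear in tax_rate, so extremes are at the endpoints: tax_rate = -5 gives output = -561; tax_rate = 5 gives output = 79.

-561 to 79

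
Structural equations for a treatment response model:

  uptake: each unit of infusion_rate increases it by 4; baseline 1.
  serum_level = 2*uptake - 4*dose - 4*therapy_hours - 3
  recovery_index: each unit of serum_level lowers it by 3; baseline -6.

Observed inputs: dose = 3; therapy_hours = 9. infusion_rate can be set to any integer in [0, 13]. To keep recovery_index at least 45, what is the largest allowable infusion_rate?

infusion_rate = 4

Substituting into the serum_level equation gives serum_level = 8*infusion_rate - 49.
recovery_index becomes -24*infusion_rate + 141.
Require -24*infusion_rate + 141 ≥ 45, so infusion_rate ≤ 4.
The largest integer in [0, 13] satisfying this is 4.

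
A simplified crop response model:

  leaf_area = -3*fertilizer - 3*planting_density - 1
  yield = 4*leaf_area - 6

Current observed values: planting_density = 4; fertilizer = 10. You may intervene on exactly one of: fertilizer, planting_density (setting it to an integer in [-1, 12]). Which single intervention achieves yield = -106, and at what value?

set fertilizer = 4

Intervening on fertilizer: with other inputs at their observed values, yield = -12*fertilizer - 58. Solving for -106 gives fertilizer = 4, within [-1, 12].
Intervening on planting_density: yield = -12*planting_density - 130. Reaching -106 requires planting_density = -2, outside [-1, 12].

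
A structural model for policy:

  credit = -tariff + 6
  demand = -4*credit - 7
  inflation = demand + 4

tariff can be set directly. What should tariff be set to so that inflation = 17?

Substituting into the demand equation gives demand = 4*tariff - 31.
Substituting into the inflation equation gives inflation = 4*tariff - 27.
Solve 4*tariff - 27 = 17: tariff = (17 + 27) / 4 = 11.

tariff = 11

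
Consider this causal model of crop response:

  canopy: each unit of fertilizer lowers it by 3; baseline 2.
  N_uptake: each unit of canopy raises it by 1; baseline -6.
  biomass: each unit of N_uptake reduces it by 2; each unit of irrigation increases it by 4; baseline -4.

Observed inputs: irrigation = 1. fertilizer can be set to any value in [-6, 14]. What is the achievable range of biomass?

-28 to 92

Substituting into the N_uptake equation gives N_uptake = -3*fertilizer - 4.
This gives biomass = 6*fertilizer + 8.
Linear in fertilizer, so extremes are at the endpoints: fertilizer = -6 gives biomass = -28; fertilizer = 14 gives biomass = 92.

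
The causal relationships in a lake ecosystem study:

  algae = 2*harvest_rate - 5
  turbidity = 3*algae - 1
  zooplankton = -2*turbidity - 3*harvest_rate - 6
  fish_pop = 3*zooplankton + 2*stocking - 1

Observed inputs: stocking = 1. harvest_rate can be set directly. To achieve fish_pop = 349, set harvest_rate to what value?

Substituting into the turbidity equation gives turbidity = 6*harvest_rate - 16.
zooplankton becomes -15*harvest_rate + 26.
Substituting into the fish_pop equation gives fish_pop = -45*harvest_rate + 79.
Solve -45*harvest_rate + 79 = 349: harvest_rate = (349 - 79) / -45 = -6.

harvest_rate = -6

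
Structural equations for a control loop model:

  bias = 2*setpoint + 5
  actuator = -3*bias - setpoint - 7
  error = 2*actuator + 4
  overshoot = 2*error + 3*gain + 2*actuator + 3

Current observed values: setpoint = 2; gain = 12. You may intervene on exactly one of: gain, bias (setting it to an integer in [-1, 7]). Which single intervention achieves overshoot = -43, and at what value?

set bias = 2

Intervening on gain: overshoot = 3*gain - 205. Reaching -43 requires gain = 54, outside [-1, 7].
Intervening on bias: with other inputs at their observed values, overshoot = -18*bias - 7. Solving for -43 gives bias = 2, within [-1, 7].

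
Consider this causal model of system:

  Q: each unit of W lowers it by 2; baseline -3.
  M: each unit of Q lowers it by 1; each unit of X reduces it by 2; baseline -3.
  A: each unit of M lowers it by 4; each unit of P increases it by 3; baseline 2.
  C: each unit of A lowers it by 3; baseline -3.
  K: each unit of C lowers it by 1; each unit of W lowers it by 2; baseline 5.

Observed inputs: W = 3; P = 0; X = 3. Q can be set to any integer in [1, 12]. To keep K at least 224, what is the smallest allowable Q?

Intervening on Q fixes its value directly, overriding its dependence on W.
Substituting into the M equation gives M = -Q - 9.
So A = 4*Q + 38.
Substituting into the C equation gives C = -12*Q - 117.
This gives K = 12*Q + 116.
Require 12*Q + 116 ≥ 224, so Q ≥ 9.
The smallest integer in [1, 12] satisfying this is 9.

Q = 9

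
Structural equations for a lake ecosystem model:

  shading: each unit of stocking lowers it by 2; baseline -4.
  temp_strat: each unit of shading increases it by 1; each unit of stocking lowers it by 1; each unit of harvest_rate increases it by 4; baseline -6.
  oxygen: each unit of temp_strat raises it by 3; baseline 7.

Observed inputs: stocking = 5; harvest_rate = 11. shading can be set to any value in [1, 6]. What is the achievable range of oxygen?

109 to 124

Intervening on shading fixes its value directly, overriding its dependence on stocking.
Substituting into the temp_strat equation gives temp_strat = shading + 33.
oxygen becomes 3*shading + 106.
Linear in shading, so extremes are at the endpoints: shading = 1 gives oxygen = 109; shading = 6 gives oxygen = 124.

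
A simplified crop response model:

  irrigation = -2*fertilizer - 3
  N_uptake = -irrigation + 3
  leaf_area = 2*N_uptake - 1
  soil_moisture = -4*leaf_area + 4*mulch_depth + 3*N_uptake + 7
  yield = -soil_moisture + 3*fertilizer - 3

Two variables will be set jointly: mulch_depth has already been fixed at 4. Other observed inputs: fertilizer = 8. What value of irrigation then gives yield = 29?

irrigation = -4

With mulch_depth held at 4:
Intervening on irrigation fixes its value directly, overriding its dependence on fertilizer.
Substituting into the leaf_area equation gives leaf_area = -2*irrigation + 5.
So soil_moisture = 5*irrigation + 12.
This gives yield = -5*irrigation + 9.
Solve -5*irrigation + 9 = 29: irrigation = (29 - 9) / -5 = -4.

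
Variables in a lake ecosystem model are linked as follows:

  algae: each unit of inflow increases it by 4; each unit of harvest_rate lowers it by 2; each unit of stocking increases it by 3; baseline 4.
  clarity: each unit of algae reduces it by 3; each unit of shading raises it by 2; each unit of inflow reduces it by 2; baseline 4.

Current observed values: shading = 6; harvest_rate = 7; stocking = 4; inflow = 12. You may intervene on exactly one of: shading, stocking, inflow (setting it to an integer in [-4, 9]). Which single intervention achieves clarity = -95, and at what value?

Intervening on shading: clarity = 2*shading - 170. Reaching -95 requires shading = 75/2, not an integer.
Intervening on stocking: with other inputs at their observed values, clarity = -9*stocking - 122. Solving for -95 gives stocking = -3, within [-4, 9].
Intervening on inflow: clarity = -14*inflow + 10. Reaching -95 requires inflow = 15/2, not an integer.

set stocking = -3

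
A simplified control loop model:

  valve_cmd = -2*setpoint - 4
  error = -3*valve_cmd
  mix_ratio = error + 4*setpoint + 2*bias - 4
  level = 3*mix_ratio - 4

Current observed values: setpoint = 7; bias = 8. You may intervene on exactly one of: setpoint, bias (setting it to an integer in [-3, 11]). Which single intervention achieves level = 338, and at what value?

Intervening on setpoint: with other inputs at their observed values, level = 30*setpoint + 68. Solving for 338 gives setpoint = 9, within [-3, 11].
Intervening on bias: level = 6*bias + 230. Reaching 338 requires bias = 18, outside [-3, 11].

set setpoint = 9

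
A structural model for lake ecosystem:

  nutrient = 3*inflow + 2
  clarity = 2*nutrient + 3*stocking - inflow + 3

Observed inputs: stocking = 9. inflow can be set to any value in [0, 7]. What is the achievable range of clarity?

34 to 69

Substituting into the clarity equation gives clarity = 5*inflow + 34.
Linear in inflow, so extremes are at the endpoints: inflow = 0 gives clarity = 34; inflow = 7 gives clarity = 69.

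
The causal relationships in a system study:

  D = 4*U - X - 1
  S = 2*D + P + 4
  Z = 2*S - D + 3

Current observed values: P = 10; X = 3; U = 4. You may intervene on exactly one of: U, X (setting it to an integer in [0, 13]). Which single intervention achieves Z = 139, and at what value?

Intervening on U: with other inputs at their observed values, Z = 12*U + 19. Solving for 139 gives U = 10, within [0, 13].
Intervening on X: Z = -3*X + 76. Reaching 139 requires X = -21, outside [0, 13].

set U = 10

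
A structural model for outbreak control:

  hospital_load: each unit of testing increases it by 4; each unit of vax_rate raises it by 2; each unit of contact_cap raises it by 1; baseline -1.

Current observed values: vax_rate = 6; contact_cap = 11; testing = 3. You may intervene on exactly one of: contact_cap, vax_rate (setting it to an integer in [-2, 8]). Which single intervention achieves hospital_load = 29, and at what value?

set contact_cap = 6

Intervening on contact_cap: with other inputs at their observed values, hospital_load = contact_cap + 23. Solving for 29 gives contact_cap = 6, within [-2, 8].
Intervening on vax_rate: hospital_load = 2*vax_rate + 22. Reaching 29 requires vax_rate = 7/2, not an integer.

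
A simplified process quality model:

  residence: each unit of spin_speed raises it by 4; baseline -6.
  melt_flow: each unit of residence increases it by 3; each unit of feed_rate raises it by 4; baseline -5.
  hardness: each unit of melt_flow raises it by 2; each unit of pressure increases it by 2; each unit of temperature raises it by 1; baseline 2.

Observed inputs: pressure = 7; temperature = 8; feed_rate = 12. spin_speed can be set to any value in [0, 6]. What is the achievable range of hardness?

74 to 218

Substituting into the melt_flow equation gives melt_flow = 12*spin_speed + 25.
Substituting into the hardness equation gives hardness = 24*spin_speed + 74.
Linear in spin_speed, so extremes are at the endpoints: spin_speed = 0 gives hardness = 74; spin_speed = 6 gives hardness = 218.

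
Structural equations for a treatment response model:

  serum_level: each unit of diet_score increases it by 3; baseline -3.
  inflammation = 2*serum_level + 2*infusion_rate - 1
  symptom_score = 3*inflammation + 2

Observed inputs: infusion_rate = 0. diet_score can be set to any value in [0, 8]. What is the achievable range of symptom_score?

-19 to 125

Substituting into the inflammation equation gives inflammation = 6*diet_score - 7.
Substituting into the symptom_score equation gives symptom_score = 18*diet_score - 19.
Linear in diet_score, so extremes are at the endpoints: diet_score = 0 gives symptom_score = -19; diet_score = 8 gives symptom_score = 125.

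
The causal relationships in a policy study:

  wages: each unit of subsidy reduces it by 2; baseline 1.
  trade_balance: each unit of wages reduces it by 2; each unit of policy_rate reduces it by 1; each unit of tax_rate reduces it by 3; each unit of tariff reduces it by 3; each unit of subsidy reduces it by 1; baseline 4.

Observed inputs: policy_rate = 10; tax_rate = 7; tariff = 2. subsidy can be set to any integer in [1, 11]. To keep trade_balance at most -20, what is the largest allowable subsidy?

subsidy = 5

Substituting into the trade_balance equation gives trade_balance = 3*subsidy - 35.
Require 3*subsidy - 35 ≤ -20, so subsidy ≤ 5.
The largest integer in [1, 11] satisfying this is 5.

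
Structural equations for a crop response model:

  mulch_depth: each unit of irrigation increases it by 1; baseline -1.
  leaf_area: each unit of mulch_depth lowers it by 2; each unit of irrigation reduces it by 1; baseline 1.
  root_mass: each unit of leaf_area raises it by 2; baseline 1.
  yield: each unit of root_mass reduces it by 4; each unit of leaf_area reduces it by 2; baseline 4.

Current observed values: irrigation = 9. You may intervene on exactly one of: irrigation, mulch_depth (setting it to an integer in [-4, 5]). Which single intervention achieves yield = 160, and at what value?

Intervening on irrigation: yield = 30*irrigation - 30. Reaching 160 requires irrigation = 19/3, not an integer.
Intervening on mulch_depth: with other inputs at their observed values, yield = 20*mulch_depth + 80. Solving for 160 gives mulch_depth = 4, within [-4, 5].

set mulch_depth = 4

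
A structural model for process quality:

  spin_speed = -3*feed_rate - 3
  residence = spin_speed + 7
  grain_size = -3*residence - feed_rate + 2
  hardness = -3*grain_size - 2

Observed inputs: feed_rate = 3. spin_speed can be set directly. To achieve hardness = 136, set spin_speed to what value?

Intervening on spin_speed fixes its value directly, overriding its dependence on feed_rate.
Substituting into the grain_size equation gives grain_size = -3*spin_speed - 22.
Substituting into the hardness equation gives hardness = 9*spin_speed + 64.
Solve 9*spin_speed + 64 = 136: spin_speed = (136 - 64) / 9 = 8.

spin_speed = 8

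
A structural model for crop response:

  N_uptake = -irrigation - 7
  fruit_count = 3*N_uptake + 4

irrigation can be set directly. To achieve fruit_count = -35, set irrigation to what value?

Substituting into the fruit_count equation gives fruit_count = -3*irrigation - 17.
Solve -3*irrigation - 17 = -35: irrigation = (-35 + 17) / -3 = 6.

irrigation = 6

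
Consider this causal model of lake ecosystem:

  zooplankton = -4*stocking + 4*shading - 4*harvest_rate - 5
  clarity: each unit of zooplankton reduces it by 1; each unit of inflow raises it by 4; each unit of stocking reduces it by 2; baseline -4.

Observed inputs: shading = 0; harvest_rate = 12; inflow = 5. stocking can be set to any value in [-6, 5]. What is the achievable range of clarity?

57 to 79

Substituting into the zooplankton equation gives zooplankton = -4*stocking - 53.
This gives clarity = 2*stocking + 69.
Linear in stocking, so extremes are at the endpoints: stocking = -6 gives clarity = 57; stocking = 5 gives clarity = 79.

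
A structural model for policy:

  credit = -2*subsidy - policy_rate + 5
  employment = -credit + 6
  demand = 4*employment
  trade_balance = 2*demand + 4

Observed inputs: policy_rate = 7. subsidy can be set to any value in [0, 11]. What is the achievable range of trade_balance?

68 to 244

Substituting into the credit equation gives credit = -2*subsidy - 2.
This gives employment = 2*subsidy + 8.
demand becomes 8*subsidy + 32.
This gives trade_balance = 16*subsidy + 68.
Linear in subsidy, so extremes are at the endpoints: subsidy = 0 gives trade_balance = 68; subsidy = 11 gives trade_balance = 244.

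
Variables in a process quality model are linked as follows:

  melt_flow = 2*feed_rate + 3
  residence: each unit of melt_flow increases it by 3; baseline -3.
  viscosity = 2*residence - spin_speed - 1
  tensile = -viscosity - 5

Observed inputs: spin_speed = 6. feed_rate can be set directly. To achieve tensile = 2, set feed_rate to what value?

feed_rate = -1

Substituting into the residence equation gives residence = 6*feed_rate + 6.
This gives viscosity = 12*feed_rate + 5.
Substituting into the tensile equation gives tensile = -12*feed_rate - 10.
Solve -12*feed_rate - 10 = 2: feed_rate = (2 + 10) / -12 = -1.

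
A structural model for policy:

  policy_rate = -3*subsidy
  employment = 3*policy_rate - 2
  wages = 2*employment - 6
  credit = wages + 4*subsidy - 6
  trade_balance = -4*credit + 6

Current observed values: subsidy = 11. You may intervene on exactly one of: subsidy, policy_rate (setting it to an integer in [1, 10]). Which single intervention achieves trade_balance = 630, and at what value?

Intervening on subsidy: with other inputs at their observed values, trade_balance = 56*subsidy + 70. Solving for 630 gives subsidy = 10, within [1, 10].
Intervening on policy_rate: trade_balance = -24*policy_rate - 106. Reaching 630 requires policy_rate = -92/3, not an integer.

set subsidy = 10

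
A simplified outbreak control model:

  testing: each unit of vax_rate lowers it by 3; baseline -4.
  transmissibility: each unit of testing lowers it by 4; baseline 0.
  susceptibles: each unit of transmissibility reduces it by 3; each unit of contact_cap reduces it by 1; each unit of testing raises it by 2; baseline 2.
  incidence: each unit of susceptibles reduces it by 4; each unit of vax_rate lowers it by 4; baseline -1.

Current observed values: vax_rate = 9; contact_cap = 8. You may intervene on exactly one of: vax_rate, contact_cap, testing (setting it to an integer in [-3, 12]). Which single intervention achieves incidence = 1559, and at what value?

set vax_rate = 8

Intervening on vax_rate: with other inputs at their observed values, incidence = 164*vax_rate + 247. Solving for 1559 gives vax_rate = 8, within [-3, 12].
Intervening on contact_cap: incidence = 4*contact_cap + 1691. Reaching 1559 requires contact_cap = -33, outside [-3, 12].
Intervening on testing: incidence = -56*testing - 13. Reaching 1559 requires testing = -393/14, not an integer.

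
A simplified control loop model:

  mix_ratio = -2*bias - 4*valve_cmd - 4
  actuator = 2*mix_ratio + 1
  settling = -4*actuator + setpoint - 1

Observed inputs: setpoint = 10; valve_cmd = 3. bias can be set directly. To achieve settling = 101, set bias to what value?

Substituting into the mix_ratio equation gives mix_ratio = -2*bias - 16.
Substituting into the actuator equation gives actuator = -4*bias - 31.
So settling = 16*bias + 133.
Solve 16*bias + 133 = 101: bias = (101 - 133) / 16 = -2.

bias = -2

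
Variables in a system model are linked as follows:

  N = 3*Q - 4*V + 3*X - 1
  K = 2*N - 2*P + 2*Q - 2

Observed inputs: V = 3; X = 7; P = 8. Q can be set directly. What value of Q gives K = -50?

Substituting into the N equation gives N = 3*Q + 8.
So K = 8*Q - 2.
Solve 8*Q - 2 = -50: Q = (-50 + 2) / 8 = -6.

Q = -6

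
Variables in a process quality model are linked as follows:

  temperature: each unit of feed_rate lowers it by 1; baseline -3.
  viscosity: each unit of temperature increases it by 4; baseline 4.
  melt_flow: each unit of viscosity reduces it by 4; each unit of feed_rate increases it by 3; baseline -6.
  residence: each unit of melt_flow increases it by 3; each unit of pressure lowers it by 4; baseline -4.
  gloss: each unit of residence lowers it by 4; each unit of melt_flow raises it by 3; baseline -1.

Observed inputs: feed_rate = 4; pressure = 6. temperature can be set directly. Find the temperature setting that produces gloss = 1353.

temperature = 8

Intervening on temperature fixes its value directly, overriding its dependence on feed_rate.
Substituting into the melt_flow equation gives melt_flow = -16*temperature - 10.
So residence = -48*temperature - 58.
Substituting into the gloss equation gives gloss = 144*temperature + 201.
Solve 144*temperature + 201 = 1353: temperature = (1353 - 201) / 144 = 8.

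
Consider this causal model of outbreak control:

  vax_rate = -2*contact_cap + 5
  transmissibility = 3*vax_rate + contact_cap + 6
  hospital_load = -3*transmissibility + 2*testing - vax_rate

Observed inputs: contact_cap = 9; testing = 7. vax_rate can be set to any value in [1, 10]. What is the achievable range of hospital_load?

-131 to -41

Intervening on vax_rate fixes its value directly, overriding its dependence on contact_cap.
Substituting into the transmissibility equation gives transmissibility = 3*vax_rate + 15.
This gives hospital_load = -10*vax_rate - 31.
Linear in vax_rate, so extremes are at the endpoints: vax_rate = 1 gives hospital_load = -41; vax_rate = 10 gives hospital_load = -131.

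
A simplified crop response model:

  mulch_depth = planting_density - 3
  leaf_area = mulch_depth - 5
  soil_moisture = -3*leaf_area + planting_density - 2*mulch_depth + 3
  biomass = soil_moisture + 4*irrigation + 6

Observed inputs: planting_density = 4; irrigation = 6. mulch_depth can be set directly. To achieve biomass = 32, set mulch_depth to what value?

mulch_depth = 4

Intervening on mulch_depth fixes its value directly, overriding its dependence on planting_density.
Substituting into the soil_moisture equation gives soil_moisture = -5*mulch_depth + 22.
This gives biomass = -5*mulch_depth + 52.
Solve -5*mulch_depth + 52 = 32: mulch_depth = (32 - 52) / -5 = 4.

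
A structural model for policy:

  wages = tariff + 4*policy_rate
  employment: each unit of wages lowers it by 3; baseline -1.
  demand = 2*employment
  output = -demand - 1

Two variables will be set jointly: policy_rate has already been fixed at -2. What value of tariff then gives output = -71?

tariff = -4

With policy_rate held at -2:
Substituting into the wages equation gives wages = tariff - 8.
employment becomes -3*tariff + 23.
Substituting into the demand equation gives demand = -6*tariff + 46.
So output = 6*tariff - 47.
Solve 6*tariff - 47 = -71: tariff = (-71 + 47) / 6 = -4.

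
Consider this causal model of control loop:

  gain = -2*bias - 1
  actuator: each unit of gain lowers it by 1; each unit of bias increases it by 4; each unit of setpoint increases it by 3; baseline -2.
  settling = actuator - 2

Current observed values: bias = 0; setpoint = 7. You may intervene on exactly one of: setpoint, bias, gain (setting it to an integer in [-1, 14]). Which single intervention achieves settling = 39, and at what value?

Intervening on setpoint: with other inputs at their observed values, settling = 3*setpoint - 3. Solving for 39 gives setpoint = 14, within [-1, 14].
Intervening on bias: settling = 6*bias + 18. Reaching 39 requires bias = 7/2, not an integer.
Intervening on gain: settling = -gain + 17. Reaching 39 requires gain = -22, outside [-1, 14].

set setpoint = 14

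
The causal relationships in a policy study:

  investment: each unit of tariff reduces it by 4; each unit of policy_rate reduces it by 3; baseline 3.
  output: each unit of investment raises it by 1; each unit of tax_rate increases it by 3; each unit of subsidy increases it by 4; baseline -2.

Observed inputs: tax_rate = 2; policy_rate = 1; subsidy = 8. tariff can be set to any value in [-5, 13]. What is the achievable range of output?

-16 to 56

Substituting into the investment equation gives investment = -4*tariff.
This gives output = -4*tariff + 36.
Linear in tariff, so extremes are at the endpoints: tariff = -5 gives output = 56; tariff = 13 gives output = -16.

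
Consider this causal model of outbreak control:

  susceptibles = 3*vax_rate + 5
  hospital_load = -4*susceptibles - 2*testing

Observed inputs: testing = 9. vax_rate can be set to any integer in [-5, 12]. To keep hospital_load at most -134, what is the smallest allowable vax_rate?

Substituting into the hospital_load equation gives hospital_load = -12*vax_rate - 38.
Require -12*vax_rate - 38 ≤ -134, so vax_rate ≥ 8.
The smallest integer in [-5, 12] satisfying this is 8.

vax_rate = 8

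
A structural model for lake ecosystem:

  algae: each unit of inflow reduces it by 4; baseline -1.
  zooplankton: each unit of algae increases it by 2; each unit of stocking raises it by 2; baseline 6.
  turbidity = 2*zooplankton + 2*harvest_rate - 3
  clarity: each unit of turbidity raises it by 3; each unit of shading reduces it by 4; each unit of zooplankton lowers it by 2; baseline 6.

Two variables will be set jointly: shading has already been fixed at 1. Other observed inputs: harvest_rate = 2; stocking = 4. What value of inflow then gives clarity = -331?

With shading held at 1:
Substituting into the zooplankton equation gives zooplankton = -8*inflow + 12.
This gives turbidity = -16*inflow + 25.
This gives clarity = -32*inflow + 53.
Solve -32*inflow + 53 = -331: inflow = (-331 - 53) / -32 = 12.

inflow = 12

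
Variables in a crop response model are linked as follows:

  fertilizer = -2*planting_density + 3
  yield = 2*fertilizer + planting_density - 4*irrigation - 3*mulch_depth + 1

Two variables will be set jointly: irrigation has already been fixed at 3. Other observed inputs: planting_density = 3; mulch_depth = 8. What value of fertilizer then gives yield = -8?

fertilizer = 12

With irrigation held at 3:
Intervening on fertilizer fixes its value directly, overriding its dependence on planting_density.
Substituting into the yield equation gives yield = 2*fertilizer - 32.
Solve 2*fertilizer - 32 = -8: fertilizer = (-8 + 32) / 2 = 12.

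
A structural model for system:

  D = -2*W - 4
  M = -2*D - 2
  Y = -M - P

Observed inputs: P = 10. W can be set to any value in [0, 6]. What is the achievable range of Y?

-40 to -16

Substituting into the M equation gives M = 4*W + 6.
Y becomes -4*W - 16.
Linear in W, so extremes are at the endpoints: W = 0 gives Y = -16; W = 6 gives Y = -40.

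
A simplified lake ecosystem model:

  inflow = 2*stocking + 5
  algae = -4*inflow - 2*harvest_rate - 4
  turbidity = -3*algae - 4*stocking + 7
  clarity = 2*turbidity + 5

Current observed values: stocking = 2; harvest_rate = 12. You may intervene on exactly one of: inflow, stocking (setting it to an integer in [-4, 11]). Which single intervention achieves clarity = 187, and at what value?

set stocking = -3

Intervening on inflow: clarity = 24*inflow + 171. Reaching 187 requires inflow = 2/3, not an integer.
Intervening on stocking: with other inputs at their observed values, clarity = 40*stocking + 307. Solving for 187 gives stocking = -3, within [-4, 11].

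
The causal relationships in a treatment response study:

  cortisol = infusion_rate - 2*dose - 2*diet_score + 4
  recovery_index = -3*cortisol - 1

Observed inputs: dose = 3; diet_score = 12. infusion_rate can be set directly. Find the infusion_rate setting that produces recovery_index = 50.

infusion_rate = 9

Substituting into the cortisol equation gives cortisol = infusion_rate - 26.
Substituting into the recovery_index equation gives recovery_index = -3*infusion_rate + 77.
Solve -3*infusion_rate + 77 = 50: infusion_rate = (50 - 77) / -3 = 9.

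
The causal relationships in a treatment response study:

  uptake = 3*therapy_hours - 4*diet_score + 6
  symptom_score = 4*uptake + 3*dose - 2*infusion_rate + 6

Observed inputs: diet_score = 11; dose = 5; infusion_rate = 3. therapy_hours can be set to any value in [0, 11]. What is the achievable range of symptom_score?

-137 to -5

Substituting into the uptake equation gives uptake = 3*therapy_hours - 38.
symptom_score becomes 12*therapy_hours - 137.
Linear in therapy_hours, so extremes are at the endpoints: therapy_hours = 0 gives symptom_score = -137; therapy_hours = 11 gives symptom_score = -5.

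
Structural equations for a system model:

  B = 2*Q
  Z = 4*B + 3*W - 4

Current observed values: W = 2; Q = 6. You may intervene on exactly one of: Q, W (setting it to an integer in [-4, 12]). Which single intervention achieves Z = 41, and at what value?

Intervening on Q: Z = 8*Q + 2. Reaching 41 requires Q = 39/8, not an integer.
Intervening on W: with other inputs at their observed values, Z = 3*W + 44. Solving for 41 gives W = -1, within [-4, 12].

set W = -1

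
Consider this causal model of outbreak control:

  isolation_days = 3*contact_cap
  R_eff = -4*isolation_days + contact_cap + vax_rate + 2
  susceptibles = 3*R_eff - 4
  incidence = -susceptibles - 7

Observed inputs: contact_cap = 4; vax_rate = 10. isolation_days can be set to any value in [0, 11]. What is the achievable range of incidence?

Intervening on isolation_days fixes its value directly, overriding its dependence on contact_cap.
Substituting into the R_eff equation gives R_eff = -4*isolation_days + 16.
Substituting into the susceptibles equation gives susceptibles = -12*isolation_days + 44.
Substituting into the incidence equation gives incidence = 12*isolation_days - 51.
Linear in isolation_days, so extremes are at the endpoints: isolation_days = 0 gives incidence = -51; isolation_days = 11 gives incidence = 81.

-51 to 81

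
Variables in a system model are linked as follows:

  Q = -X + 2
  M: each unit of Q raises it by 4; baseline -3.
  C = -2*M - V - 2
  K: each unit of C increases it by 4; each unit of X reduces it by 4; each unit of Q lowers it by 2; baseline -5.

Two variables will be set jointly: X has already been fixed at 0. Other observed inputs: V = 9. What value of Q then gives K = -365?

With X held at 0:
Intervening on Q fixes its value directly, overriding its dependence on X.
Substituting into the C equation gives C = -8*Q - 5.
Substituting into the K equation gives K = -34*Q - 25.
Solve -34*Q - 25 = -365: Q = (-365 + 25) / -34 = 10.

Q = 10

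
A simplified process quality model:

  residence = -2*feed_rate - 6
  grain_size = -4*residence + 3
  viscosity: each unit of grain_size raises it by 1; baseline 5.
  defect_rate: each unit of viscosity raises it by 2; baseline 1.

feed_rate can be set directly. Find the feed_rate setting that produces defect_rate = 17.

feed_rate = -3

Substituting into the grain_size equation gives grain_size = 8*feed_rate + 27.
So viscosity = 8*feed_rate + 32.
Substituting into the defect_rate equation gives defect_rate = 16*feed_rate + 65.
Solve 16*feed_rate + 65 = 17: feed_rate = (17 - 65) / 16 = -3.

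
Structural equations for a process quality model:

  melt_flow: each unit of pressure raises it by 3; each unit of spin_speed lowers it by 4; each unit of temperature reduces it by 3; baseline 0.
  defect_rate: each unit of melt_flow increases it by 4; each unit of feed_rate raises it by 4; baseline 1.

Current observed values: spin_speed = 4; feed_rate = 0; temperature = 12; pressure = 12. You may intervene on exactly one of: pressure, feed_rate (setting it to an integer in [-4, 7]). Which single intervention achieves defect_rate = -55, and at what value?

set feed_rate = 2

Intervening on pressure: defect_rate = 12*pressure - 207. Reaching -55 requires pressure = 38/3, not an integer.
Intervening on feed_rate: with other inputs at their observed values, defect_rate = 4*feed_rate - 63. Solving for -55 gives feed_rate = 2, within [-4, 7].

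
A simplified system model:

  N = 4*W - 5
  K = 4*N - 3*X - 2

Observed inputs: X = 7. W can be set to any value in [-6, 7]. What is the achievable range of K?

-139 to 69

Substituting into the K equation gives K = 16*W - 43.
Linear in W, so extremes are at the endpoints: W = -6 gives K = -139; W = 7 gives K = 69.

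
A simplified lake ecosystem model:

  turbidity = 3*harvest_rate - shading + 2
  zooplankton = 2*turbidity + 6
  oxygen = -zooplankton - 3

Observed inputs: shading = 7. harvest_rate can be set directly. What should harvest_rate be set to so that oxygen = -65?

harvest_rate = 11

Substituting into the turbidity equation gives turbidity = 3*harvest_rate - 5.
Substituting into the zooplankton equation gives zooplankton = 6*harvest_rate - 4.
Substituting into the oxygen equation gives oxygen = -6*harvest_rate + 1.
Solve -6*harvest_rate + 1 = -65: harvest_rate = (-65 - 1) / -6 = 11.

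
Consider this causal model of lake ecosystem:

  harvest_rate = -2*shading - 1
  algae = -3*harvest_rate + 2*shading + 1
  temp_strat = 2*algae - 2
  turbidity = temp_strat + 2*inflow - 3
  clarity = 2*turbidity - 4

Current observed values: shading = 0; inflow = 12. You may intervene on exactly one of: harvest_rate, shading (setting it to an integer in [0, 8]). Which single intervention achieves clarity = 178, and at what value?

Intervening on harvest_rate: clarity = -12*harvest_rate + 38. Reaching 178 requires harvest_rate = -35/3, not an integer.
Intervening on shading: with other inputs at their observed values, clarity = 32*shading + 50. Solving for 178 gives shading = 4, within [0, 8].

set shading = 4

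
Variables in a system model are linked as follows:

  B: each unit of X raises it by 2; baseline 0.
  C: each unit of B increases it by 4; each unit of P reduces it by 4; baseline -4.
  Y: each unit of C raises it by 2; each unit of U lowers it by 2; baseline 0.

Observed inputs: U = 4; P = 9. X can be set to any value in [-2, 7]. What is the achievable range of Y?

Substituting into the C equation gives C = 8*X - 40.
Substituting into the Y equation gives Y = 16*X - 88.
Linear in X, so extremes are at the endpoints: X = -2 gives Y = -120; X = 7 gives Y = 24.

-120 to 24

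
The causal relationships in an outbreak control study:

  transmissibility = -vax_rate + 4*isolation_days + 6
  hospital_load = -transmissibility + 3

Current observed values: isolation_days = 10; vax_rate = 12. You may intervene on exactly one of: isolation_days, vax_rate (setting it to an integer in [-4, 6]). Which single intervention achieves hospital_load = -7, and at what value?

Intervening on isolation_days: with other inputs at their observed values, hospital_load = -4*isolation_days + 9. Solving for -7 gives isolation_days = 4, within [-4, 6].
Intervening on vax_rate: hospital_load = vax_rate - 43. Reaching -7 requires vax_rate = 36, outside [-4, 6].

set isolation_days = 4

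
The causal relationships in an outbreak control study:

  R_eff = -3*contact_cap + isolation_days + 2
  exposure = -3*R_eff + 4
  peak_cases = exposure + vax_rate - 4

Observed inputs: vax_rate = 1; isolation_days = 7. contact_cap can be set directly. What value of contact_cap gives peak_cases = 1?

Substituting into the R_eff equation gives R_eff = -3*contact_cap + 9.
Substituting into the exposure equation gives exposure = 9*contact_cap - 23.
This gives peak_cases = 9*contact_cap - 26.
Solve 9*contact_cap - 26 = 1: contact_cap = (1 + 26) / 9 = 3.

contact_cap = 3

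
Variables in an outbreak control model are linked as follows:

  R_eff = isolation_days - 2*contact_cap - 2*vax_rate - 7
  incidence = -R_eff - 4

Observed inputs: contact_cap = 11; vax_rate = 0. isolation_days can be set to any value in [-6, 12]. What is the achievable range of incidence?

Substituting into the R_eff equation gives R_eff = isolation_days - 29.
Substituting into the incidence equation gives incidence = -isolation_days + 25.
Linear in isolation_days, so extremes are at the endpoints: isolation_days = -6 gives incidence = 31; isolation_days = 12 gives incidence = 13.

13 to 31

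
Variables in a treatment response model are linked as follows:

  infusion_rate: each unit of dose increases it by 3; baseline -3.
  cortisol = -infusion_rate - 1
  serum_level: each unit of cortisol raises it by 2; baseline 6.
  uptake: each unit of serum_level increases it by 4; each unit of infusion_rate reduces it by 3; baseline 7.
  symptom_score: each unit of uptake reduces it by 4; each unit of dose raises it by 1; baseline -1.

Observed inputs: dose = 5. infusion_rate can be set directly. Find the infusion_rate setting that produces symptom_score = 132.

Intervening on infusion_rate fixes its value directly, overriding its dependence on dose.
Substituting into the serum_level equation gives serum_level = -2*infusion_rate + 4.
So uptake = -11*infusion_rate + 23.
Substituting into the symptom_score equation gives symptom_score = 44*infusion_rate - 88.
Solve 44*infusion_rate - 88 = 132: infusion_rate = (132 + 88) / 44 = 5.

infusion_rate = 5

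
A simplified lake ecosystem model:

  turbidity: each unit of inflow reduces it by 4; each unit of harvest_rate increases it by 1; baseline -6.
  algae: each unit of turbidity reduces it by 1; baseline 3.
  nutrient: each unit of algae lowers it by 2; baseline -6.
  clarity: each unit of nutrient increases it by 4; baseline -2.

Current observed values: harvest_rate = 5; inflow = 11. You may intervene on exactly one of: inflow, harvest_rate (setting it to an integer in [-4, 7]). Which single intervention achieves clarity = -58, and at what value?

Intervening on inflow: with other inputs at their observed values, clarity = -32*inflow - 58. Solving for -58 gives inflow = 0, within [-4, 7].
Intervening on harvest_rate: clarity = 8*harvest_rate - 450. Reaching -58 requires harvest_rate = 49, outside [-4, 7].

set inflow = 0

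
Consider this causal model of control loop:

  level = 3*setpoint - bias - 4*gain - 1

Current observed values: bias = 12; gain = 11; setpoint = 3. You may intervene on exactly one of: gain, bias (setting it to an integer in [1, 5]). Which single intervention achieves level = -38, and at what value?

Intervening on gain: level = -4*gain - 4. Reaching -38 requires gain = 17/2, not an integer.
Intervening on bias: with other inputs at their observed values, level = -bias - 36. Solving for -38 gives bias = 2, within [1, 5].

set bias = 2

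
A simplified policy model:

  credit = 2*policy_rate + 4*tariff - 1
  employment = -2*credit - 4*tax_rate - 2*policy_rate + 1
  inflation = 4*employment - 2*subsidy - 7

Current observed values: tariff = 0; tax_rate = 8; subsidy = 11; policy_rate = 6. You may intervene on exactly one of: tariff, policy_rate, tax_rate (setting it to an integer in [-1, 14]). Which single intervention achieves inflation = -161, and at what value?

set tax_rate = 0

Intervening on tariff: inflation = -32*tariff - 289. Reaching -161 requires tariff = -4, outside [-1, 14].
Intervening on policy_rate: inflation = -24*policy_rate - 145. Reaching -161 requires policy_rate = 2/3, not an integer.
Intervening on tax_rate: with other inputs at their observed values, inflation = -16*tax_rate - 161. Solving for -161 gives tax_rate = 0, within [-1, 14].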